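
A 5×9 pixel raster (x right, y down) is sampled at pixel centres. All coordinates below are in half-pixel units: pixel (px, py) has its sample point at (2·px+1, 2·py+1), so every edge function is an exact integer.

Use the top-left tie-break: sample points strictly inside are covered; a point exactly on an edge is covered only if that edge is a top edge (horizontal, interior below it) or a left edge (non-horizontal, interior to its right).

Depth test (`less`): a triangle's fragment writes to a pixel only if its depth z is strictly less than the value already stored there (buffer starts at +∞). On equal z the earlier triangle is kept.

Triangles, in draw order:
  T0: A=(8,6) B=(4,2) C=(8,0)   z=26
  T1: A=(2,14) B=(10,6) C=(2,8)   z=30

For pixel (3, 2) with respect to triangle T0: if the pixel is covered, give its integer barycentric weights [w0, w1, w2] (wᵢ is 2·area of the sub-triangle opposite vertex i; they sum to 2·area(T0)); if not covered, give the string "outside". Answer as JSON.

T0:
  2·area = 24
  edge (8, 6)→(4, 2): d=(-4,-4) top-left  bias=+0
  edge (4, 2)→(8, 0): d=(4,-2) top-left  bias=+0
  edge (8, 0)→(8, 6): d=(0,6) right/bottom  bias=-1
    (1,0)@(3, 1): e=[0,-6,30] → .  [on edge]
    (3,0)@(7, 1): e=[16,2,6] → X
    (4,0)@(9, 1): e=[24,6,-6] → .
    (2,1)@(5, 3): e=[0,6,18] → X  [on edge]
    (4,1)@(9, 3): e=[16,14,-6] → .
    (2,2)@(5, 5): e=[-8,14,18] → .
    (3,2)@(7, 5): e=[0,18,6] → X  [on edge]
    (4,2)@(9, 5): e=[8,22,-6] → .
    (3,3)@(7, 7): e=[-8,26,6] → .
    (4,3)@(9, 7): e=[0,30,-6] → .  [on edge]
  covered (4 px):
    . . . X .
    . . X X .
    . . . X .
    . . . . .
    . . . . .
    . . . . .
    . . . . .
    . . . . .
    . . . . .
T1:
  2·area = 48  (B↔C swapped to make it positive)
  edge (2, 14)→(2, 8): d=(0,-6) top-left  bias=+0
  edge (2, 8)→(10, 6): d=(8,-2) top-left  bias=+0
  edge (10, 6)→(2, 14): d=(-8,8) right/bottom  bias=-1
    (3,3)@(7, 7): e=[30,2,16] → X
    (4,3)@(9, 7): e=[42,6,0] → .  [on edge]
    (1,4)@(3, 9): e=[6,10,32] → X
    (2,4)@(5, 9): e=[18,14,16] → X
    (3,4)@(7, 9): e=[30,18,0] → .  [on edge]
    (1,5)@(3, 11): e=[6,26,16] → X
    (2,5)@(5, 11): e=[18,30,0] → .  [on edge]
    (1,6)@(3, 13): e=[6,42,0] → .  [on edge]
    (0,7)@(1, 15): e=[-6,54,0] → .  [on edge]
  covered (4 px):
    . . . . .
    . . . . .
    . . . . .
    . . . X .
    . X X . .
    . X . . .
    . . . . .
    . . . . .
    . . . . .

Final: [18,6,0]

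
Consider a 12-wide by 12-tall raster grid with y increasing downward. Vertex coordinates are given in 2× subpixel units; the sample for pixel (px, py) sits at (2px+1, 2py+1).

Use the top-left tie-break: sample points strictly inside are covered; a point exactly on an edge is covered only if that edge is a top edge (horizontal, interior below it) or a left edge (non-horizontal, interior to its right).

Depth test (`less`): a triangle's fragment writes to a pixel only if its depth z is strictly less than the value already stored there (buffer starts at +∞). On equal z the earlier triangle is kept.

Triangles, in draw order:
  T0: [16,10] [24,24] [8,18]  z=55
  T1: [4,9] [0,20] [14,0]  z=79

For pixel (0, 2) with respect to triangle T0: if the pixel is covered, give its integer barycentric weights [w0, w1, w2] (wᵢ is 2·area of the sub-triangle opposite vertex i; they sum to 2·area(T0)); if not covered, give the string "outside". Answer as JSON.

T0:
  2·area = 176
  edge (16, 10)→(24, 24): d=(8,14) right/bottom  bias=-1
  edge (24, 24)→(8, 18): d=(-16,-6) top-left  bias=+0
  edge (8, 18)→(16, 10): d=(8,-8) top-left  bias=+0
    (11,1)@(23, 3): e=[-154,330,0] → .  [on edge]
    (10,2)@(21, 5): e=[-110,286,0] → .  [on edge]
    (9,3)@(19, 7): e=[-66,242,0] → .  [on edge]
    (8,4)@(17, 9): e=[-22,198,0] → .  [on edge]
    (7,5)@(15, 11): e=[22,154,0] → X  [on edge]
    (8,5)@(17, 11): e=[-6,166,16] → .
    (6,6)@(13, 13): e=[66,110,0] → X  [on edge]
    (8,6)@(17, 13): e=[10,134,32] → X
    (9,6)@(19, 13): e=[-18,146,48] → .
    (5,7)@(11, 15): e=[110,66,0] → X  [on edge]
    (9,7)@(19, 15): e=[-2,114,64] → .
    (4,8)@(9, 17): e=[154,22,0] → X  [on edge]
    (3,9)@(7, 19): e=[198,-22,0] → .  [on edge]
    (2,10)@(5, 21): e=[242,-66,0] → .  [on edge]
    (1,11)@(3, 23): e=[286,-110,0] → .  [on edge]
  covered (24 px):
    . . . . . . . . . . . .
    . . . . . . . . . . . .
    . . . . . . . . . . . .
    . . . . . . . . . . . .
    . . . . . . . . . . . .
    . . . . . . . X . . . .
    . . . . . . X X X . . .
    . . . . . X X X X . . .
    . . . . X X X X X X . .
    . . . . . X X X X X X .
    . . . . . . . . X X X .
    . . . . . . . . . . . X
T1:
  2·area = 74  (B↔C swapped to make it positive)
  edge (4, 9)→(14, 0): d=(10,-9) top-left  bias=+0
  edge (14, 0)→(0, 20): d=(-14,20) right/bottom  bias=-1
  edge (0, 20)→(4, 9): d=(4,-11) top-left  bias=+0
    (6,0)@(13, 1): e=[1,6,67] → X
    (7,0)@(15, 1): e=[19,-34,89] → .
    (5,1)@(11, 3): e=[3,18,53] → X
    (6,1)@(13, 3): e=[21,-22,75] → .
    (4,2)@(9, 5): e=[5,30,39] → X
    (5,2)@(11, 5): e=[23,-10,61] → .
    (3,3)@(7, 7): e=[7,42,25] → X
    (5,3)@(11, 7): e=[43,-38,69] → .
    (2,4)@(5, 9): e=[9,54,11] → X
    (4,4)@(9, 9): e=[45,-26,55] → .
    (2,5)@(5, 11): e=[29,26,19] → X
    (3,5)@(7, 11): e=[47,-14,41] → .
  covered (10 px):
    . . . . . . X . . . . .
    . . . . . X . . . . . .
    . . . . X . . . . . . .
    . . . X X . . . . . . .
    . . X X . . . . . . . .
    . . X . . . . . . . . .
    . X . . . . . . . . . .
    . X . . . . . . . . . .
    . . . . . . . . . . . .
    . . . . . . . . . . . .
    . . . . . . . . . . . .
    . . . . . . . . . . . .

Answer: "outside"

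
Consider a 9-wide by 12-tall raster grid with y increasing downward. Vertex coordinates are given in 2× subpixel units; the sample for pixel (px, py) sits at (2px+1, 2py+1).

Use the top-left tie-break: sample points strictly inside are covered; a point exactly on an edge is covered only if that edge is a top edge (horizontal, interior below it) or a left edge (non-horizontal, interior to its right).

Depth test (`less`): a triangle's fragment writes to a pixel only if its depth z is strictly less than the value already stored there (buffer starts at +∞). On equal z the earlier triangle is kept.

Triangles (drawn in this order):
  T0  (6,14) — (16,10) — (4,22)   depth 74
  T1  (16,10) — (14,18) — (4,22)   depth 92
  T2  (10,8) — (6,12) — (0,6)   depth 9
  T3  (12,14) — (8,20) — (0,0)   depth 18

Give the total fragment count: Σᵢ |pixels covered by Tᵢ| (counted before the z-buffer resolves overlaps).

T0:
  2·area = 72
  edge (6, 14)→(16, 10): d=(10,-4) top-left  bias=+0
  edge (16, 10)→(4, 22): d=(-12,12) right/bottom  bias=-1
  edge (4, 22)→(6, 14): d=(2,-8) top-left  bias=+0
    (8,4)@(17, 9): e=[-6,0,78] → .  [on edge]
    (7,5)@(15, 11): e=[6,0,66] → .  [on edge]
    (4,6)@(9, 13): e=[2,48,22] → X
    (5,6)@(11, 13): e=[10,24,38] → X
    (6,6)@(13, 13): e=[18,0,54] → .  [on edge]
    (3,7)@(7, 15): e=[14,48,10] → X
    (5,7)@(11, 15): e=[30,0,42] → .  [on edge]
    (3,8)@(7, 17): e=[34,24,14] → X
    (4,8)@(9, 17): e=[42,0,30] → .  [on edge]
    (2,9)@(5, 19): e=[46,24,2] → X
    (3,9)@(7, 19): e=[54,0,18] → .  [on edge]
    (2,10)@(5, 21): e=[66,0,6] → .  [on edge]
    (1,11)@(3, 23): e=[78,0,-6] → .  [on edge]
  covered (6 px):
    . . . . . . . . .
    . . . . . . . . .
    . . . . . . . . .
    . . . . . . . . .
    . . . . . . . . .
    . . . . . . . . .
    . . . . X X . . .
    . . . X X . . . .
    . . . X . . . . .
    . . X . . . . . .
    . . . . . . . . .
    . . . . . . . . .
T1:
  2·area = 72
  edge (16, 10)→(14, 18): d=(-2,8) right/bottom  bias=-1
  edge (14, 18)→(4, 22): d=(-10,4) right/bottom  bias=-1
  edge (4, 22)→(16, 10): d=(12,-12) top-left  bias=+0
    (8,4)@(17, 9): e=[-6,78,0] → .  [on edge]
    (7,5)@(15, 11): e=[6,66,0] → X  [on edge]
    (8,5)@(17, 11): e=[-10,58,24] → .
    (6,6)@(13, 13): e=[18,54,0] → X  [on edge]
    (8,6)@(17, 13): e=[-14,38,48] → .
    (5,7)@(11, 15): e=[30,42,0] → X  [on edge]
    (7,7)@(15, 15): e=[-2,26,48] → .
    (4,8)@(9, 17): e=[42,30,0] → X  [on edge]
    (7,8)@(15, 17): e=[-6,6,72] → .
    (3,9)@(7, 19): e=[54,18,0] → X  [on edge]
    (6,9)@(13, 19): e=[6,-6,72] → .
    (2,10)@(5, 21): e=[66,6,0] → X  [on edge]
    (1,11)@(3, 23): e=[78,-6,0] → .  [on edge]
  covered (12 px):
    . . . . . . . . .
    . . . . . . . . .
    . . . . . . . . .
    . . . . . . . . .
    . . . . . . . . .
    . . . . . . . X .
    . . . . . . X X .
    . . . . . X X . .
    . . . . X X X . .
    . . . X X X . . .
    . . X . . . . . .
    . . . . . . . . .
T2:
  2·area = 48
  edge (10, 8)→(6, 12): d=(-4,4) right/bottom  bias=-1
  edge (6, 12)→(0, 6): d=(-6,-6) top-left  bias=+0
  edge (0, 6)→(10, 8): d=(10,2) right/bottom  bias=-1
    (8,0)@(17, 1): e=[0,132,-84] → .  [on edge]
    (7,1)@(15, 3): e=[0,108,-60] → .  [on edge]
    (6,2)@(13, 5): e=[0,84,-36] → .  [on edge]
    (0,3)@(1, 7): e=[40,0,8] → X  [on edge]
    (1,3)@(3, 7): e=[32,12,4] → X
    (2,3)@(5, 7): e=[24,24,0] → .  [on edge]
    (5,3)@(11, 7): e=[0,60,-12] → .  [on edge]
    (0,4)@(1, 9): e=[32,-12,28] → .
    (1,4)@(3, 9): e=[24,0,24] → X  [on edge]
    (2,4)@(5, 9): e=[16,12,20] → X
    (3,4)@(7, 9): e=[8,24,16] → X
    (4,4)@(9, 9): e=[0,36,12] → .  [on edge]
    (7,4)@(15, 9): e=[-24,72,0] → .  [on edge]
    (2,5)@(5, 11): e=[8,0,40] → X  [on edge]
    (3,5)@(7, 11): e=[0,12,36] → .  [on edge]
    (2,6)@(5, 13): e=[0,-12,60] → .  [on edge]
    (3,6)@(7, 13): e=[-8,0,56] → .  [on edge]
    (1,7)@(3, 15): e=[0,-36,84] → .  [on edge]
    (4,7)@(9, 15): e=[-24,0,72] → .  [on edge]
    (0,8)@(1, 17): e=[0,-60,108] → .  [on edge]
    (5,8)@(11, 17): e=[-40,0,88] → .  [on edge]
    (6,9)@(13, 19): e=[-56,0,104] → .  [on edge]
    (7,10)@(15, 21): e=[-72,0,120] → .  [on edge]
    (8,11)@(17, 23): e=[-88,0,136] → .  [on edge]
  covered (6 px):
    . . . . . . . . .
    . . . . . . . . .
    . . . . . . . . .
    X X . . . . . . .
    . X X X . . . . .
    . . X . . . . . .
    . . . . . . . . .
    . . . . . . . . .
    . . . . . . . . .
    . . . . . . . . .
    . . . . . . . . .
    . . . . . . . . .
T3:
  2·area = 128
  edge (12, 14)→(8, 20): d=(-4,6) right/bottom  bias=-1
  edge (8, 20)→(0, 0): d=(-8,-20) top-left  bias=+0
  edge (0, 0)→(12, 14): d=(12,14) right/bottom  bias=-1
    (1,2)@(3, 5): e=[90,20,18] → X
    (2,2)@(5, 5): e=[78,60,-10] → .
    (1,3)@(3, 7): e=[82,4,42] → X
    (2,3)@(5, 7): e=[70,44,14] → X
    (3,3)@(7, 7): e=[58,84,-14] → .
    (1,4)@(3, 9): e=[74,-12,66] → .
    (2,4)@(5, 9): e=[62,28,38] → X
    (3,4)@(7, 9): e=[50,68,10] → X
    (4,4)@(9, 9): e=[38,108,-18] → .
    (2,5)@(5, 11): e=[54,12,62] → X
    (4,5)@(9, 11): e=[30,92,6] → X
    (5,5)@(11, 11): e=[18,132,-22] → .
  covered (16 px):
    . . . . . . . . .
    . . . . . . . . .
    . X . . . . . . .
    . X X . . . . . .
    . . X X . . . . .
    . . X X X . . . .
    . . . X X X . . .
    . . . X X X . . .
    . . . X X . . . .
    . . . . . . . . .
    . . . . . . . . .
    . . . . . . . . .

Final: 40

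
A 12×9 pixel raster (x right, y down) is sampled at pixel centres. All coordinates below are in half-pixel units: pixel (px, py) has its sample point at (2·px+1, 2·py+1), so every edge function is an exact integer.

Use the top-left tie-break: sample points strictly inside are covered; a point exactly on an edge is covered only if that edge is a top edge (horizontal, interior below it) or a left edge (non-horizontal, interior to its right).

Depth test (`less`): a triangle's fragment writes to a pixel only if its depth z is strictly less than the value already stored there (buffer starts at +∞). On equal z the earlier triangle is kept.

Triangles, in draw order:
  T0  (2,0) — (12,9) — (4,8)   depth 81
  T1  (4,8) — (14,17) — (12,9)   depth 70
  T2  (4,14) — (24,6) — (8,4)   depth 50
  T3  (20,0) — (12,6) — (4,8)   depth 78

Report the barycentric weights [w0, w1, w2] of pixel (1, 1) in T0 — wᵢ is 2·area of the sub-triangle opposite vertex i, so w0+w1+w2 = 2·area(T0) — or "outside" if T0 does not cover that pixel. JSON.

T0:
  2·area = 62
  edge (2, 0)→(12, 9): d=(10,9) right/bottom  bias=-1
  edge (12, 9)→(4, 8): d=(-8,-1) top-left  bias=+0
  edge (4, 8)→(2, 0): d=(-2,-8) top-left  bias=+0
    (1,0)@(3, 1): e=[1,55,6] → █
    (2,0)@(5, 1): e=[-17,57,22] → ·
    (1,1)@(3, 3): e=[21,39,2] → █
    (2,1)@(5, 3): e=[3,41,18] → █
    (3,1)@(7, 3): e=[-15,43,34] → ·
    (1,2)@(3, 5): e=[41,23,-2] → ·
    (2,2)@(5, 5): e=[23,25,14] → █
    (3,2)@(7, 5): e=[5,27,30] → █
    (4,2)@(9, 5): e=[-13,29,46] → ·
    (2,3)@(5, 7): e=[43,9,10] → █
    (4,3)@(9, 7): e=[7,13,42] → █
    (5,3)@(11, 7): e=[-11,15,58] → ·
  covered (8 px):
    · █ · · · · · · · · · ·
    · █ █ · · · · · · · · ·
    · · █ █ · · · · · · · ·
    · · █ █ █ · · · · · · ·
    · · · · · · · · · · · ·
    · · · · · · · · · · · ·
    · · · · · · · · · · · ·
    · · · · · · · · · · · ·
    · · · · · · · · · · · ·
T1:
  2·area = 62  (B↔C swapped to make it positive)
  edge (4, 8)→(12, 9): d=(8,1) right/bottom  bias=-1
  edge (12, 9)→(14, 17): d=(2,8) right/bottom  bias=-1
  edge (14, 17)→(4, 8): d=(-10,-9) top-left  bias=+0
    (5,2)@(11, 5): e=[-31,0,93] → ·  [on edge]
    (3,4)@(7, 9): e=[5,40,17] → █
    (4,4)@(9, 9): e=[3,24,35] → █
    (5,4)@(11, 9): e=[1,8,53] → █
    (6,4)@(13, 9): e=[-1,-8,71] → ·
    (3,5)@(7, 11): e=[21,44,-3] → ·
    (4,5)@(9, 11): e=[19,28,15] → █
    (6,5)@(13, 11): e=[15,-4,51] → ·
    (4,6)@(9, 13): e=[35,32,-5] → ·
    (5,6)@(11, 13): e=[33,16,13] → █
    (6,6)@(13, 13): e=[31,0,31] → ·  [on edge]
    (5,7)@(11, 15): e=[49,20,-7] → ·
  covered (7 px):
    · · · · · · · · · · · ·
    · · · · · · · · · · · ·
    · · · · · · · · · · · ·
    · · · · · · · · · · · ·
    · · · █ █ █ · · · · · ·
    · · · · █ █ · · · · · ·
    · · · · · █ · · · · · ·
    · · · · · · █ · · · · ·
    · · · · · · · · · · · ·
T2:
  2·area = 168  (B↔C swapped to make it positive)
  edge (4, 14)→(8, 4): d=(4,-10) top-left  bias=+0
  edge (8, 4)→(24, 6): d=(16,2) right/bottom  bias=-1
  edge (24, 6)→(4, 14): d=(-20,8) right/bottom  bias=-1
    (4,2)@(9, 5): e=[14,14,140] → █
    (5,2)@(11, 5): e=[34,10,124] → █
    (6,2)@(13, 5): e=[54,6,108] → █
    (7,2)@(15, 5): e=[74,2,92] → █
    (8,2)@(17, 5): e=[94,-2,76] → ·
    (3,3)@(7, 7): e=[2,50,116] → █
    (8,3)@(17, 7): e=[102,30,36] → █
    (9,3)@(19, 7): e=[122,26,20] → █
    (10,3)@(21, 7): e=[142,22,4] → █
    (11,3)@(23, 7): e=[162,18,-12] → ·
    (3,4)@(7, 9): e=[10,82,76] → █
    (8,4)@(17, 9): e=[110,62,-4] → ·
  covered (21 px):
    · · · · · · · · · · · ·
    · · · · · · · · · · · ·
    · · · · █ █ █ █ · · · ·
    · · · █ █ █ █ █ █ █ █ ·
    · · · █ █ █ █ █ · · · ·
    · · · █ █ █ · · · · · ·
    · · █ · · · · · · · · ·
    · · · · · · · · · · · ·
    · · · · · · · · · · · ·
T3:
  2·area = 32
  edge (20, 0)→(12, 6): d=(-8,6) right/bottom  bias=-1
  edge (12, 6)→(4, 8): d=(-8,2) right/bottom  bias=-1
  edge (4, 8)→(20, 0): d=(16,-8) top-left  bias=+0
    (7,1)@(15, 3): e=[6,18,8] → █
    (8,1)@(17, 3): e=[-6,14,24] → ·
    (5,2)@(11, 5): e=[14,10,8] → █
    (6,2)@(13, 5): e=[2,6,24] → █
    (7,2)@(15, 5): e=[-10,2,40] → ·
    (3,3)@(7, 7): e=[22,2,8] → █
    (4,3)@(9, 7): e=[10,-2,24] → ·
    (5,3)@(11, 7): e=[-2,-6,40] → ·
    (6,3)@(13, 7): e=[-14,-10,56] → ·
    (3,4)@(7, 9): e=[6,-14,40] → ·
  covered (4 px):
    · · · · · · · · · · · ·
    · · · · · · · █ · · · ·
    · · · · · █ █ · · · · ·
    · · · █ · · · · · · · ·
    · · · · · · · · · · · ·
    · · · · · · · · · · · ·
    · · · · · · · · · · · ·
    · · · · · · · · · · · ·
    · · · · · · · · · · · ·

Final: [39,2,21]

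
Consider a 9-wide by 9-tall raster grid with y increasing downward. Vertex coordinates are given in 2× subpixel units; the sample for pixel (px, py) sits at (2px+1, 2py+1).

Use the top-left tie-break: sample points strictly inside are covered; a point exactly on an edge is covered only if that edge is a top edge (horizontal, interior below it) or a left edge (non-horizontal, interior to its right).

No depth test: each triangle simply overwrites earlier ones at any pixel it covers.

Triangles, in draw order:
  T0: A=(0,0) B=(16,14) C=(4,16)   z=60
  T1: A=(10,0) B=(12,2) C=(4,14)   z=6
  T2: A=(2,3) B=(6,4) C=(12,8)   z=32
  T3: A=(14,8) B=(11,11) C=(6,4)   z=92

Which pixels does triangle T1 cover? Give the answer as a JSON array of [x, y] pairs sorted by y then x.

T0:
  2·area = 200
  edge (0, 0)→(16, 14): d=(16,14) right/bottom  bias=-1
  edge (16, 14)→(4, 16): d=(-12,2) right/bottom  bias=-1
  edge (4, 16)→(0, 0): d=(-4,-16) top-left  bias=+0
    (0,0)@(1, 1): e=[2,186,12] → #
    (1,0)@(3, 1): e=[-26,182,44] → ·
    (0,1)@(1, 3): e=[34,162,4] → #
    (1,1)@(3, 3): e=[6,158,36] → #
    (2,1)@(5, 3): e=[-22,154,68] → ·
    (0,2)@(1, 5): e=[66,138,-4] → ·
    (1,2)@(3, 5): e=[38,134,28] → #
    (2,2)@(5, 5): e=[10,130,60] → #
    (3,2)@(7, 5): e=[-18,126,92] → ·
    (1,3)@(3, 7): e=[70,110,20] → #
    (3,3)@(7, 7): e=[14,102,84] → #
    (4,3)@(9, 7): e=[-14,98,116] → ·
  covered (25 px):
    # · · · · · · · ·
    # # · · · · · · ·
    · # # · · · · · ·
    · # # # · · · · ·
    · # # # # · · · ·
    · # # # # # · · ·
    · · # # # # # · ·
    · · # # # · · · ·
    · · · · · · · · ·
T1:
  2·area = 40
  edge (10, 0)→(12, 2): d=(2,2) right/bottom  bias=-1
  edge (12, 2)→(4, 14): d=(-8,12) right/bottom  bias=-1
  edge (4, 14)→(10, 0): d=(6,-14) top-left  bias=+0
    (5,0)@(11, 1): e=[0,20,20] → ·  [on edge]
    (4,1)@(9, 3): e=[8,28,4] → #
    (5,1)@(11, 3): e=[4,4,32] → #
    (6,1)@(13, 3): e=[0,-20,60] → ·  [on edge]
    (4,2)@(9, 5): e=[12,12,16] → #
    (5,2)@(11, 5): e=[8,-12,44] → ·
    (7,2)@(15, 5): e=[0,-60,100] → ·  [on edge]
    (3,3)@(7, 7): e=[20,20,0] → #  [on edge]
    (4,3)@(9, 7): e=[16,-4,28] → ·
    (8,3)@(17, 7): e=[0,-100,140] → ·  [on edge]
    (3,4)@(7, 9): e=[24,4,12] → #
    (4,4)@(9, 9): e=[20,-20,40] → ·
  covered (5 px):
    · · · · · · · · ·
    · · · · # # · · ·
    · · · · # · · · ·
    · · · # · · · · ·
    · · · # · · · · ·
    · · · · · · · · ·
    · · · · · · · · ·
    · · · · · · · · ·
    · · · · · · · · ·
T2:
  2·area = 10
  edge (2, 3)→(6, 4): d=(4,1) right/bottom  bias=-1
  edge (6, 4)→(12, 8): d=(6,4) right/bottom  bias=-1
  edge (12, 8)→(2, 3): d=(-10,-5) top-left  bias=+0
    (3,2)@(7, 5): e=[3,2,5] → #
    (4,2)@(9, 5): e=[1,-6,15] → ·
    (3,3)@(7, 7): e=[11,14,-15] → ·
  covered (1 px):
    · · · · · · · · ·
    · · · · · · · · ·
    · · · # · · · · ·
    · · · · · · · · ·
    · · · · · · · · ·
    · · · · · · · · ·
    · · · · · · · · ·
    · · · · · · · · ·
    · · · · · · · · ·
T3:
  2·area = 36
  edge (14, 8)→(11, 11): d=(-3,3) right/bottom  bias=-1
  edge (11, 11)→(6, 4): d=(-5,-7) top-left  bias=+0
  edge (6, 4)→(14, 8): d=(8,4) right/bottom  bias=-1
    (3,2)@(7, 5): e=[30,2,4] → #
    (4,2)@(9, 5): e=[24,16,-4] → ·
    (8,2)@(17, 5): e=[0,72,-36] → ·  [on edge]
    (3,3)@(7, 7): e=[24,-8,20] → ·
    (4,3)@(9, 7): e=[18,6,12] → #
    (5,3)@(11, 7): e=[12,20,4] → #
    (6,3)@(13, 7): e=[6,34,-4] → ·
    (7,3)@(15, 7): e=[0,48,-12] → ·  [on edge]
    (4,4)@(9, 9): e=[12,-4,28] → ·
    (5,4)@(11, 9): e=[6,10,20] → #
    (6,4)@(13, 9): e=[0,24,12] → ·  [on edge]
    (5,5)@(11, 11): e=[0,0,36] → ·  [on edge]
    (4,6)@(9, 13): e=[0,-24,60] → ·  [on edge]
    (3,7)@(7, 15): e=[0,-48,84] → ·  [on edge]
    (2,8)@(5, 17): e=[0,-72,108] → ·  [on edge]
  covered (4 px):
    · · · · · · · · ·
    · · · · · · · · ·
    · · · # · · · · ·
    · · · · # # · · ·
    · · · · · # · · ·
    · · · · · · · · ·
    · · · · · · · · ·
    · · · · · · · · ·
    · · · · · · · · ·

Answer: [[4,1],[5,1],[4,2],[3,3],[3,4]]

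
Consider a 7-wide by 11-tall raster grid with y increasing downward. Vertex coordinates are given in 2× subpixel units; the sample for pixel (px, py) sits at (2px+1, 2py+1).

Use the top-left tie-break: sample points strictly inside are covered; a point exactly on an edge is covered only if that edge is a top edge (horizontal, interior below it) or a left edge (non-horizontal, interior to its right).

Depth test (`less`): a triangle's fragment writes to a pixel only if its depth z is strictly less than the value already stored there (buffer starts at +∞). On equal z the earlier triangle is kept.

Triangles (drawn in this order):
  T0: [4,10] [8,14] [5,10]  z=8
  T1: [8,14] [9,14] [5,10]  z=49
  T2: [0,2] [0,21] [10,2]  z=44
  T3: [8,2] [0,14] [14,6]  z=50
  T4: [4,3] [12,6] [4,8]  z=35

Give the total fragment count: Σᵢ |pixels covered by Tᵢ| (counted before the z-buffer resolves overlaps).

T0:
  2·area = 4  (B↔C swapped to make it positive)
  edge (4, 10)→(5, 10): d=(1,0) top-left  bias=+0
  edge (5, 10)→(8, 14): d=(3,4) right/bottom  bias=-1
  edge (8, 14)→(4, 10): d=(-4,-4) top-left  bias=+0
    (0,3)@(1, 7): e=[-3,7,0] → ·  [on edge]
    (1,4)@(3, 9): e=[-1,5,0] → ·  [on edge]
    (2,5)@(5, 11): e=[1,3,0] → #  [on edge]
    (3,5)@(7, 11): e=[1,-5,8] → ·
    (2,6)@(5, 13): e=[3,9,-8] → ·
    (3,6)@(7, 13): e=[3,1,0] → #  [on edge]
    (4,6)@(9, 13): e=[3,-7,8] → ·
    (3,7)@(7, 15): e=[5,7,-8] → ·
    (4,7)@(9, 15): e=[5,-1,0] → ·  [on edge]
    (5,8)@(11, 17): e=[7,-3,0] → ·  [on edge]
    (6,9)@(13, 19): e=[9,-5,0] → ·  [on edge]
  covered (2 px):
    · · · · · · ·
    · · · · · · ·
    · · · · · · ·
    · · · · · · ·
    · · · · · · ·
    · · # · · · ·
    · · · # · · ·
    · · · · · · ·
    · · · · · · ·
    · · · · · · ·
    · · · · · · ·
T1:
  2·area = 4  (B↔C swapped to make it positive)
  edge (8, 14)→(5, 10): d=(-3,-4) top-left  bias=+0
  edge (5, 10)→(9, 14): d=(4,4) right/bottom  bias=-1
  edge (9, 14)→(8, 14): d=(-1,0) right/bottom  bias=-1
  covered (0 px):
    · · · · · · ·
    · · · · · · ·
    · · · · · · ·
    · · · · · · ·
    · · · · · · ·
    · · · · · · ·
    · · · · · · ·
    · · · · · · ·
    · · · · · · ·
    · · · · · · ·
    · · · · · · ·
T2:
  2·area = 190  (B↔C swapped to make it positive)
  edge (0, 2)→(10, 2): d=(10,0) top-left  bias=+0
  edge (10, 2)→(0, 21): d=(-10,19) right/bottom  bias=-1
  edge (0, 21)→(0, 2): d=(0,-19) top-left  bias=+0
    (0,1)@(1, 3): e=[10,161,19] → #
    (1,1)@(3, 3): e=[10,123,57] → #
    (2,1)@(5, 3): e=[10,85,95] → #
    (3,1)@(7, 3): e=[10,47,133] → #
    (4,1)@(9, 3): e=[10,9,171] → #
    (5,1)@(11, 3): e=[10,-29,209] → ·
    (0,2)@(1, 5): e=[30,141,19] → #
    (4,2)@(9, 5): e=[30,-11,171] → ·
    (0,3)@(1, 7): e=[50,121,19] → #
    (4,3)@(9, 7): e=[50,-31,171] → ·
    (0,4)@(1, 9): e=[70,101,19] → #
    (3,4)@(7, 9): e=[70,-13,133] → ·
  covered (25 px):
    · · · · · · ·
    # # # # # · ·
    # # # # · · ·
    # # # # · · ·
    # # # · · · ·
    # # # · · · ·
    # # · · · · ·
    # # · · · · ·
    # · · · · · ·
    # · · · · · ·
    · · · · · · ·
T3:
  2·area = 104  (B↔C swapped to make it positive)
  edge (8, 2)→(14, 6): d=(6,4) right/bottom  bias=-1
  edge (14, 6)→(0, 14): d=(-14,8) right/bottom  bias=-1
  edge (0, 14)→(8, 2): d=(8,-12) top-left  bias=+0
    (4,1)@(9, 3): e=[2,82,20] → #
    (5,1)@(11, 3): e=[-6,66,44] → ·
    (3,2)@(7, 5): e=[22,70,12] → #
    (5,2)@(11, 5): e=[6,38,60] → #
    (6,2)@(13, 5): e=[-2,22,84] → ·
    (2,3)@(5, 7): e=[42,58,4] → #
    (6,3)@(13, 7): e=[10,-6,100] → ·
    (2,4)@(5, 9): e=[54,30,20] → #
    (4,4)@(9, 9): e=[38,-2,68] → ·
    (5,4)@(11, 9): e=[30,-18,92] → ·
    (1,5)@(3, 11): e=[74,18,12] → #
    (3,5)@(7, 11): e=[58,-14,60] → ·
  covered (13 px):
    · · · · · · ·
    · · · · # · ·
    · · · # # # ·
    · · # # # # ·
    · · # # · · ·
    · # # · · · ·
    # · · · · · ·
    · · · · · · ·
    · · · · · · ·
    · · · · · · ·
    · · · · · · ·
T4:
  2·area = 40
  edge (4, 3)→(12, 6): d=(8,3) right/bottom  bias=-1
  edge (12, 6)→(4, 8): d=(-8,2) right/bottom  bias=-1
  edge (4, 8)→(4, 3): d=(0,-5) top-left  bias=+0
    (2,2)@(5, 5): e=[13,22,5] → #
    (3,2)@(7, 5): e=[7,18,15] → #
    (4,2)@(9, 5): e=[1,14,25] → #
    (5,2)@(11, 5): e=[-5,10,35] → ·
    (2,3)@(5, 7): e=[29,6,5] → #
    (4,3)@(9, 7): e=[17,-2,25] → ·
    (2,4)@(5, 9): e=[45,-10,5] → ·
    (3,4)@(7, 9): e=[39,-14,15] → ·
  covered (5 px):
    · · · · · · ·
    · · · · · · ·
    · · # # # · ·
    · · # # · · ·
    · · · · · · ·
    · · · · · · ·
    · · · · · · ·
    · · · · · · ·
    · · · · · · ·
    · · · · · · ·
    · · · · · · ·

Result: 45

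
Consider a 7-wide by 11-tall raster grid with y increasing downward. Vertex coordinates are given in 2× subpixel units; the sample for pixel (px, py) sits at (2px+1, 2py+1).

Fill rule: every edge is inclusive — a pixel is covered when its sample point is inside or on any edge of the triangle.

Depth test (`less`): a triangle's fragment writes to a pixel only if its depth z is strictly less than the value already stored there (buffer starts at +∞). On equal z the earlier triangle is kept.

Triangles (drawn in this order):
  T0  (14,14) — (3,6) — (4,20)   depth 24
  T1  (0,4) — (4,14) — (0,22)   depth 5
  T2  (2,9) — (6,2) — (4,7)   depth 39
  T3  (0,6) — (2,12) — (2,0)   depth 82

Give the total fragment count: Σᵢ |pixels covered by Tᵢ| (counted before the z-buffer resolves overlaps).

T0:
  2·area = 146  (B↔C swapped to make it positive)
  edge (14, 14)→(4, 20): d=(-10,6) inclusive
  edge (4, 20)→(3, 6): d=(-1,-14) inclusive
  edge (3, 6)→(14, 14): d=(11,8) inclusive
    (2,4)@(5, 9): e=[104,25,17] → X
    (3,4)@(7, 9): e=[92,53,1] → X
    (4,4)@(9, 9): e=[80,81,-15] → .
    (2,5)@(5, 11): e=[84,23,39] → X
    (4,5)@(9, 11): e=[60,79,7] → X
    (5,5)@(11, 11): e=[48,107,-9] → .
    (2,6)@(5, 13): e=[64,21,61] → X
    (5,6)@(11, 13): e=[28,105,13] → X
    (6,6)@(13, 13): e=[16,133,-3] → .
    (2,7)@(5, 15): e=[44,19,83] → X
    (6,7)@(13, 15): e=[-4,131,19] → .
    (2,8)@(5, 17): e=[24,17,105] → X
    (4,8)@(9, 17): e=[0,73,73] → X  [on edge]
  covered (17 px):
    . . . . . . .
    . . . . . . .
    . . . . . . .
    . . . . . . .
    . . X X . . .
    . . X X X . .
    . . X X X X .
    . . X X X X .
    . . X X X . .
    . . X . . . .
    . . . . . . .
T1:
  2·area = 72
  edge (0, 4)→(4, 14): d=(4,10) inclusive
  edge (4, 14)→(0, 22): d=(-4,8) inclusive
  edge (0, 22)→(0, 4): d=(0,-18) inclusive
    (0,3)@(1, 7): e=[2,52,18] → X
    (1,3)@(3, 7): e=[-18,36,54] → .
    (0,4)@(1, 9): e=[10,44,18] → X
    (1,4)@(3, 9): e=[-10,28,54] → .
    (0,5)@(1, 11): e=[18,36,18] → X
    (1,5)@(3, 11): e=[-2,20,54] → .
    (0,6)@(1, 13): e=[26,28,18] → X
    (1,6)@(3, 13): e=[6,12,54] → X
    (2,6)@(5, 13): e=[-14,-4,90] → .
    (0,7)@(1, 15): e=[34,20,18] → X
    (2,7)@(5, 15): e=[-6,-12,90] → .
    (0,8)@(1, 17): e=[42,12,18] → X
  covered (9 px):
    . . . . . . .
    . . . . . . .
    . . . . . . .
    X . . . . . .
    X . . . . . .
    X . . . . . .
    X X . . . . .
    X X . . . . .
    X . . . . . .
    X . . . . . .
    . . . . . . .
T2:
  2·area = 6
  edge (2, 9)→(6, 2): d=(4,-7) inclusive
  edge (6, 2)→(4, 7): d=(-2,5) inclusive
  edge (4, 7)→(2, 9): d=(-2,2) inclusive
  covered (0 px):
    . . . . . . .
    . . . . . . .
    . . . . . . .
    . . . . . . .
    . . . . . . .
    . . . . . . .
    . . . . . . .
    . . . . . . .
    . . . . . . .
    . . . . . . .
    . . . . . . .
T3:
  2·area = 24  (B↔C swapped to make it positive)
  edge (0, 6)→(2, 0): d=(2,-6) inclusive
  edge (2, 0)→(2, 12): d=(0,12) inclusive
  edge (2, 12)→(0, 6): d=(-2,-6) inclusive
    (0,1)@(1, 3): e=[0,12,12] → X  [on edge]
    (1,1)@(3, 3): e=[12,-12,24] → .
    (0,2)@(1, 5): e=[4,12,8] → X
    (1,2)@(3, 5): e=[16,-12,20] → .
    (0,3)@(1, 7): e=[8,12,4] → X
    (1,3)@(3, 7): e=[20,-12,16] → .
    (0,4)@(1, 9): e=[12,12,0] → X  [on edge]
    (1,4)@(3, 9): e=[24,-12,12] → .
    (0,5)@(1, 11): e=[16,12,-4] → .
    (1,7)@(3, 15): e=[36,-12,0] → .  [on edge]
    (2,10)@(5, 21): e=[60,-36,0] → .  [on edge]
  covered (4 px):
    . . . . . . .
    X . . . . . .
    X . . . . . .
    X . . . . . .
    X . . . . . .
    . . . . . . .
    . . . . . . .
    . . . . . . .
    . . . . . . .
    . . . . . . .
    . . . . . . .

Final: 30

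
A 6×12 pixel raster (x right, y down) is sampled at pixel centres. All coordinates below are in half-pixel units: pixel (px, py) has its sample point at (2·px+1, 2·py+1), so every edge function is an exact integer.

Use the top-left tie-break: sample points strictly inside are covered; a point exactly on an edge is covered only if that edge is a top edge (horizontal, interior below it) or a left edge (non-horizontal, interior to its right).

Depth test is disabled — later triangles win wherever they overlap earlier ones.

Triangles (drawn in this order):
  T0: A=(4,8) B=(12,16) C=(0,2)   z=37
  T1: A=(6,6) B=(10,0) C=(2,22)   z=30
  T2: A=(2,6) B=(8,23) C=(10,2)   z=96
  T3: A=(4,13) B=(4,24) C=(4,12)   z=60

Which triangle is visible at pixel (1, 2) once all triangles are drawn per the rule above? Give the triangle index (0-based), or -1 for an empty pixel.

T0:
  2·area = 16  (B↔C swapped to make it positive)
  edge (4, 8)→(0, 2): d=(-4,-6) top-left  bias=+0
  edge (0, 2)→(12, 16): d=(12,14) right/bottom  bias=-1
  edge (12, 16)→(4, 8): d=(-8,-8) top-left  bias=+0
    (0,2)@(1, 5): e=[-6,22,0] → ·  [on edge]
    (1,3)@(3, 7): e=[-2,18,0] → ·  [on edge]
    (2,4)@(5, 9): e=[2,14,0] → █  [on edge]
    (3,4)@(7, 9): e=[14,-14,16] → ·
    (2,5)@(5, 11): e=[-6,38,-16] → ·
    (3,5)@(7, 11): e=[6,10,0] → █  [on edge]
    (4,5)@(9, 11): e=[18,-18,16] → ·
    (3,6)@(7, 13): e=[-2,34,-16] → ·
    (4,6)@(9, 13): e=[10,6,0] → █  [on edge]
    (5,6)@(11, 13): e=[22,-22,16] → ·
    (4,7)@(9, 15): e=[2,30,-16] → ·
    (5,7)@(11, 15): e=[14,2,0] → █  [on edge]
  covered (4 px):
    · · · · · ·
    · · · · · ·
    · · · · · ·
    · · · · · ·
    · · █ · · ·
    · · · █ · ·
    · · · · █ ·
    · · · · · █
    · · · · · ·
    · · · · · ·
    · · · · · ·
    · · · · · ·
T1:
  2·area = 40
  edge (6, 6)→(10, 0): d=(4,-6) top-left  bias=+0
  edge (10, 0)→(2, 22): d=(-8,22) right/bottom  bias=-1
  edge (2, 22)→(6, 6): d=(4,-16) top-left  bias=+0
    (3,2)@(7, 5): e=[2,26,12] → █
    (4,2)@(9, 5): e=[14,-18,44] → ·
    (3,3)@(7, 7): e=[10,10,20] → █
    (4,3)@(9, 7): e=[22,-34,52] → ·
    (3,4)@(7, 9): e=[18,-6,28] → ·
    (2,5)@(5, 11): e=[14,22,4] → █
    (3,5)@(7, 11): e=[26,-22,36] → ·
    (2,6)@(5, 13): e=[22,6,12] → █
    (3,6)@(7, 13): e=[34,-38,44] → ·
    (2,7)@(5, 15): e=[30,-10,20] → ·
    (1,9)@(3, 19): e=[34,2,4] → █
    (2,9)@(5, 19): e=[46,-42,36] → ·
  covered (5 px):
    · · · · · ·
    · · · · · ·
    · · · █ · ·
    · · · █ · ·
    · · · · · ·
    · · █ · · ·
    · · █ · · ·
    · · · · · ·
    · · · · · ·
    · █ · · · ·
    · · · · · ·
    · · · · · ·
T2:
  2·area = 160  (B↔C swapped to make it positive)
  edge (2, 6)→(10, 2): d=(8,-4) top-left  bias=+0
  edge (10, 2)→(8, 23): d=(-2,21) right/bottom  bias=-1
  edge (8, 23)→(2, 6): d=(-6,-17) top-left  bias=+0
    (4,1)@(9, 3): e=[4,19,137] → █
    (5,1)@(11, 3): e=[12,-23,171] → ·
    (2,2)@(5, 5): e=[4,99,57] → █
    (3,2)@(7, 5): e=[12,57,91] → █
    (5,2)@(11, 5): e=[28,-27,159] → ·
    (1,3)@(3, 7): e=[12,137,11] → █
    (5,3)@(11, 7): e=[44,-31,147] → ·
    (1,4)@(3, 9): e=[28,133,-1] → ·
    (2,4)@(5, 9): e=[36,91,33] → █
    (5,4)@(11, 9): e=[60,-35,135] → ·
    (2,5)@(5, 11): e=[52,87,21] → █
    (5,5)@(11, 11): e=[76,-39,123] → ·
  covered (19 px):
    · · · · · ·
    · · · · █ ·
    · · █ █ █ ·
    · █ █ █ █ ·
    · · █ █ █ ·
    · · █ █ █ ·
    · · █ █ · ·
    · · · █ · ·
    · · · █ · ·
    · · · █ · ·
    · · · · · ·
    · · · · · ·
T3:
  degenerate (2·area = 0) — covers nothing

Z-buffer (winner per pixel, '.' = empty):
  . . . . . .
  . . . . 2 .
  . . 2 2 2 .
  . 2 2 2 2 .
  . . 2 2 2 .
  . . 2 2 2 .
  . . 2 2 0 .
  . . . 2 . 0
  . . . 2 . .
  . 1 . 2 . .
  . . . . . .
  . . . . . .

Final: -1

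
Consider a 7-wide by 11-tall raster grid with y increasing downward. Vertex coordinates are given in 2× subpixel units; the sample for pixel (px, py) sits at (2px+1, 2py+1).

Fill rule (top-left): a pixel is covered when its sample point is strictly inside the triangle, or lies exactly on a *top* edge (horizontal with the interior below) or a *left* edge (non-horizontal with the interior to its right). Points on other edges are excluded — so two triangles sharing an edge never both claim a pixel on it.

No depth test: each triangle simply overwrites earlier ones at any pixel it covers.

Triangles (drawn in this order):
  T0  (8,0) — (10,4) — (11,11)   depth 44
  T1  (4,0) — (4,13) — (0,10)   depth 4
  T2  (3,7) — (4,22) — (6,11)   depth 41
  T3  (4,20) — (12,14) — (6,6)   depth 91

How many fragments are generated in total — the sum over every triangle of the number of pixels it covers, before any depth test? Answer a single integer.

T0:
  2·area = 10
  edge (8, 0)→(10, 4): d=(2,4) right/bottom  bias=-1
  edge (10, 4)→(11, 11): d=(1,7) right/bottom  bias=-1
  edge (11, 11)→(8, 0): d=(-3,-11) top-left  bias=+0
    (4,1)@(9, 3): e=[2,6,2] → X
    (5,1)@(11, 3): e=[-6,-8,24] → .
    (4,2)@(9, 5): e=[6,8,-4] → .
    (5,5)@(11, 11): e=[10,0,0] → .  [on edge]
  covered (1 px):
    . . . . . . .
    . . . . X . .
    . . . . . . .
    . . . . . . .
    . . . . . . .
    . . . . . . .
    . . . . . . .
    . . . . . . .
    . . . . . . .
    . . . . . . .
    . . . . . . .
T1:
  2·area = 52
  edge (4, 0)→(4, 13): d=(0,13) right/bottom  bias=-1
  edge (4, 13)→(0, 10): d=(-4,-3) top-left  bias=+0
  edge (0, 10)→(4, 0): d=(4,-10) top-left  bias=+0
    (1,1)@(3, 3): e=[13,37,2] → X
    (2,1)@(5, 3): e=[-13,43,22] → .
    (1,2)@(3, 5): e=[13,29,10] → X
    (2,2)@(5, 5): e=[-13,35,30] → .
    (1,3)@(3, 7): e=[13,21,18] → X
    (2,3)@(5, 7): e=[-13,27,38] → .
    (0,4)@(1, 9): e=[39,7,6] → X
    (2,4)@(5, 9): e=[-13,19,46] → .
    (0,5)@(1, 11): e=[39,-1,14] → .
    (1,5)@(3, 11): e=[13,5,34] → X
    (2,5)@(5, 11): e=[-13,11,54] → .
    (1,6)@(3, 13): e=[13,-3,42] → .
  covered (6 px):
    . . . . . . .
    . X . . . . .
    . X . . . . .
    . X . . . . .
    X X . . . . .
    . X . . . . .
    . . . . . . .
    . . . . . . .
    . . . . . . .
    . . . . . . .
    . . . . . . .
T2:
  2·area = 41  (B↔C swapped to make it positive)
  edge (3, 7)→(6, 11): d=(3,4) right/bottom  bias=-1
  edge (6, 11)→(4, 22): d=(-2,11) right/bottom  bias=-1
  edge (4, 22)→(3, 7): d=(-1,-15) top-left  bias=+0
    (1,3)@(3, 7): e=[0,41,0] → .  [on edge]
    (2,5)@(5, 11): e=[4,11,26] → X
    (3,5)@(7, 11): e=[-4,-11,56] → .
    (2,6)@(5, 13): e=[10,7,24] → X
    (3,6)@(7, 13): e=[2,-15,54] → .
    (2,7)@(5, 15): e=[16,3,22] → X
    (3,7)@(7, 15): e=[8,-19,52] → .
    (4,7)@(9, 15): e=[0,-41,82] → .  [on edge]
    (2,8)@(5, 17): e=[22,-1,20] → .
  covered (3 px):
    . . . . . . .
    . . . . . . .
    . . . . . . .
    . . . . . . .
    . . . . . . .
    . . X . . . .
    . . X . . . .
    . . X . . . .
    . . . . . . .
    . . . . . . .
    . . . . . . .
T3:
  2·area = 100  (B↔C swapped to make it positive)
  edge (4, 20)→(6, 6): d=(2,-14) top-left  bias=+0
  edge (6, 6)→(12, 14): d=(6,8) right/bottom  bias=-1
  edge (12, 14)→(4, 20): d=(-8,6) right/bottom  bias=-1
    (3,4)@(7, 9): e=[20,10,70] → X
    (4,4)@(9, 9): e=[48,-6,58] → .
    (3,5)@(7, 11): e=[24,22,54] → X
    (4,5)@(9, 11): e=[52,6,42] → X
    (5,5)@(11, 11): e=[80,-10,30] → .
    (2,6)@(5, 13): e=[0,50,50] → X  [on edge]
    (5,6)@(11, 13): e=[84,2,14] → X
    (6,6)@(13, 13): e=[112,-14,2] → .
    (2,7)@(5, 15): e=[4,62,34] → X
    (5,7)@(11, 15): e=[88,14,-2] → .
    (2,8)@(5, 17): e=[8,74,18] → X
    (4,8)@(9, 17): e=[64,42,-6] → .
  covered (13 px):
    . . . . . . .
    . . . . . . .
    . . . . . . .
    . . . . . . .
    . . . X . . .
    . . . X X . .
    . . X X X X .
    . . X X X . .
    . . X X . . .
    . . X . . . .
    . . . . . . .

Answer: 23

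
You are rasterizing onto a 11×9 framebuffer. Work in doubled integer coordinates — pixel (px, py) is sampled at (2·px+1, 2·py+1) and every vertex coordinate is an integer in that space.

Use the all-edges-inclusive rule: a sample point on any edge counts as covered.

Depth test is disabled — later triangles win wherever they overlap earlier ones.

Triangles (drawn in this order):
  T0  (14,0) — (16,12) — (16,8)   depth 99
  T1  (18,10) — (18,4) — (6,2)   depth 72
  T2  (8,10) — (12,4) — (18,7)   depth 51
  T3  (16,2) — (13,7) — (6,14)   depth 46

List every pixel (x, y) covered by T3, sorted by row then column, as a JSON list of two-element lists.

T0:
  2·area = 8  (B↔C swapped to make it positive)
  edge (14, 0)→(16, 8): d=(2,8) inclusive
  edge (16, 8)→(16, 12): d=(0,4) inclusive
  edge (16, 12)→(14, 0): d=(-2,-12) inclusive
    (7,2)@(15, 5): e=[2,4,2] → █
    (8,2)@(17, 5): e=[-14,-4,26] → ·
    (7,3)@(15, 7): e=[6,4,-2] → ·
  covered (1 px):
    · · · · · · · · · · ·
    · · · · · · · · · · ·
    · · · · · · · █ · · ·
    · · · · · · · · · · ·
    · · · · · · · · · · ·
    · · · · · · · · · · ·
    · · · · · · · · · · ·
    · · · · · · · · · · ·
    · · · · · · · · · · ·
T1:
  2·area = 72  (B↔C swapped to make it positive)
  edge (18, 10)→(6, 2): d=(-12,-8) inclusive
  edge (6, 2)→(18, 4): d=(12,2) inclusive
  edge (18, 4)→(18, 10): d=(0,6) inclusive
    (4,1)@(9, 3): e=[12,6,54] → █
    (5,1)@(11, 3): e=[28,2,42] → █
    (6,1)@(13, 3): e=[44,-2,30] → ·
    (4,2)@(9, 5): e=[-12,30,54] → ·
    (5,2)@(11, 5): e=[4,26,42] → █
    (6,2)@(13, 5): e=[20,22,30] → █
    (7,2)@(15, 5): e=[36,18,18] → █
    (8,2)@(17, 5): e=[52,14,6] → █
    (9,2)@(19, 5): e=[68,10,-6] → ·
    (5,3)@(11, 7): e=[-20,50,42] → ·
    (6,3)@(13, 7): e=[-4,46,30] → ·
    (7,3)@(15, 7): e=[12,42,18] → █
  covered (9 px):
    · · · · · · · · · · ·
    · · · · █ █ · · · · ·
    · · · · · █ █ █ █ · ·
    · · · · · · · █ █ · ·
    · · · · · · · · █ · ·
    · · · · · · · · · · ·
    · · · · · · · · · · ·
    · · · · · · · · · · ·
    · · · · · · · · · · ·
T2:
  2·area = 48
  edge (8, 10)→(12, 4): d=(4,-6) inclusive
  edge (12, 4)→(18, 7): d=(6,3) inclusive
  edge (18, 7)→(8, 10): d=(-10,3) inclusive
    (6,2)@(13, 5): e=[10,3,35] → █
    (7,2)@(15, 5): e=[22,-3,29] → ·
    (5,3)@(11, 7): e=[6,21,21] → █
    (7,3)@(15, 7): e=[30,9,9] → █
    (8,3)@(17, 7): e=[42,3,3] → █
    (9,3)@(19, 7): e=[54,-3,-3] → ·
    (4,4)@(9, 9): e=[2,39,7] → █
    (6,4)@(13, 9): e=[26,27,-5] → ·
    (7,4)@(15, 9): e=[38,21,-11] → ·
    (8,4)@(17, 9): e=[50,15,-17] → ·
    (4,5)@(9, 11): e=[10,51,-13] → ·
    (5,5)@(11, 11): e=[22,45,-19] → ·
  covered (7 px):
    · · · · · · · · · · ·
    · · · · · · · · · · ·
    · · · · · · █ · · · ·
    · · · · · █ █ █ █ · ·
    · · · · █ █ · · · · ·
    · · · · · · · · · · ·
    · · · · · · · · · · ·
    · · · · · · · · · · ·
    · · · · · · · · · · ·
T3:
  2·area = 14
  edge (16, 2)→(13, 7): d=(-3,5) inclusive
  edge (13, 7)→(6, 14): d=(-7,7) inclusive
  edge (6, 14)→(16, 2): d=(10,-12) inclusive
    (9,0)@(19, 1): e=[-12,0,26] → ·  [on edge]
    (8,1)@(17, 3): e=[-8,0,22] → ·  [on edge]
    (7,2)@(15, 5): e=[-4,0,18] → ·  [on edge]
    (6,3)@(13, 7): e=[0,0,14] → █  [on edge]
    (7,3)@(15, 7): e=[-10,-14,38] → ·
    (5,4)@(11, 9): e=[4,0,10] → █  [on edge]
    (6,4)@(13, 9): e=[-6,-14,34] → ·
    (4,5)@(9, 11): e=[8,0,6] → █  [on edge]
    (5,5)@(11, 11): e=[-2,-14,30] → ·
    (3,6)@(7, 13): e=[12,0,2] → █  [on edge]
    (4,6)@(9, 13): e=[2,-14,26] → ·
    (2,7)@(5, 15): e=[16,0,-2] → ·  [on edge]
    (1,8)@(3, 17): e=[20,0,-6] → ·  [on edge]
    (3,8)@(7, 17): e=[0,-28,42] → ·  [on edge]
  covered (4 px):
    · · · · · · · · · · ·
    · · · · · · · · · · ·
    · · · · · · · · · · ·
    · · · · · · █ · · · ·
    · · · · · █ · · · · ·
    · · · · █ · · · · · ·
    · · · █ · · · · · · ·
    · · · · · · · · · · ·
    · · · · · · · · · · ·

Final: [[6,3],[5,4],[4,5],[3,6]]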